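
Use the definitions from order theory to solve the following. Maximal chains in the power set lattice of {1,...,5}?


A maximal chain goes from the minimum element to a maximal element via cover relations.
Counting all min-to-max paths in the cover graph.
Total maximal chains: 120


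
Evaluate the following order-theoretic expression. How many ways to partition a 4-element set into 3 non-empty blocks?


S(n,k) = k*S(n-1,k) + S(n-1,k-1).
S(3,3) = 1, S(3,2) = 3
S(4,3) = 3*1 + 3 = 3 + 3
S(4,3) = 6


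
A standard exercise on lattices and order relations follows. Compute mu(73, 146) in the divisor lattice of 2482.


In a divisor lattice, mu(a,b) = mu(b/a) where mu is the classical Mobius function.
b/a = 146/73 = 2
Prime factorization of 2: primes [2]
2 is squarefree with 1 prime factor(s), so mu(2) = (-1)^1 = -1


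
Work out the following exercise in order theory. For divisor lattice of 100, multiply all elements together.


Divisors of 100: [1, 2, 4, 5, 10, 20, 25, 50, 100]
Product = n^(d(n)/2) = 100^(9/2)
Product = 1000000000


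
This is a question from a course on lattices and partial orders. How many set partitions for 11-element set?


B(n) = number of set partitions of an n-element set.
B(n) satisfies the recurrence: B(n+1) = sum_k C(n,k)*B(k).
B(11) = 678570


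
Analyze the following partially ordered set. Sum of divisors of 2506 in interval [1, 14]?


Interval [1,14] in divisors of 2506: [1, 2, 7, 14]
Sum = 24


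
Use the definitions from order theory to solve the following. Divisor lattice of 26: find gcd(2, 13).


In a divisor lattice, meet = gcd (greatest common divisor).
By Euclidean algorithm or factoring: gcd(2,13) = 1


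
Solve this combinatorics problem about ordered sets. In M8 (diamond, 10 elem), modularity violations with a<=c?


Modular law: if a <= c then a v (b ^ c) = (a v b) ^ c.
Check all triples (a,b,c) with a <= c among 10 elements.
This lattice is modular (diamonds M_m and their chain-products are modular).
Total violating triples: 0


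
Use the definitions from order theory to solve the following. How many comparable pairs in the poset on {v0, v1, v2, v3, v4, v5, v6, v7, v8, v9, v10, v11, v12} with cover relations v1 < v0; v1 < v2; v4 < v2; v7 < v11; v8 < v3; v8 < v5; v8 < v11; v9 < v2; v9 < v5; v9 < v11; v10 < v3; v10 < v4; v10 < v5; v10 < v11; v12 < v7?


A comparable pair {a,b} has a < b or b < a in the order.
Count unordered pairs where one element is strictly below the other.
Examples: {v0,v1}, {v1,v2}, {v2,v4}, {v2,v9}, ...
Total comparable pairs: 17


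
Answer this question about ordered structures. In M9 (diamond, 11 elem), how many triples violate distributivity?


Distributive law: a ^ (b v c) = (a ^ b) v (a ^ c).
Check all 11^3 = 1331 ordered triples (a,b,c).
  e.g. a=a1, b=a2, c=a3: lhs=a1 != rhs=0
  e.g. a=a1, b=a2, c=a4: lhs=a1 != rhs=0
Total violating triples: 504


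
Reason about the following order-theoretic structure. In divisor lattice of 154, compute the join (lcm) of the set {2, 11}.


In a divisor lattice, join = lcm (least common multiple).
Compute lcm iteratively: start with first element, then lcm(current, next).
Elements: [2, 11]
lcm(2,11) = 22
Final lcm = 22


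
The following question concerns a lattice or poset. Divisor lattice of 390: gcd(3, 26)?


Meet=gcd.
gcd(3,26)=1


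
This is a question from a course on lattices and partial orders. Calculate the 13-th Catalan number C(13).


C(n) = C(2n, n) / (n+1).
C(26, 13) = 10400600
C(13) = 10400600 / 14 = 742900


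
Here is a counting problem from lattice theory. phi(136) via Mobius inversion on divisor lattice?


phi(n) = n * prod_{p|n} (1 - 1/p).
Prime divisors of 136: [2, 17]
phi(136) = 136 * (1 - 1/2) * (1 - 1/17)
phi(136) = 64


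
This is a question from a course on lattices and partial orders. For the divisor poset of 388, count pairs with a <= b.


The order relation is {(a,b) : a <= b}, reflexive so it includes (a,a).
Examples: (1,1), (1,194), (1,2), (1,388), (1,4), ...
Total ordered pairs: 18


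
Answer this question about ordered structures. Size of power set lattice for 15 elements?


Power set = 2^n.
2^15 = 32768


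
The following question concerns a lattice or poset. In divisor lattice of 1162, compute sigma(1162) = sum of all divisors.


sigma(n) = sum of divisors.
Divisors of 1162: [1, 2, 7, 14, 83, 166, 581, 1162]
Sum = 2016


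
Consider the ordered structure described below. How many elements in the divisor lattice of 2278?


Divisors of 2278: [1, 2, 17, 34, 67, 134, 1139, 2278]
Count: 8


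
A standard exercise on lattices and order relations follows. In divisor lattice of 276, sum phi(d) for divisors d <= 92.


Divisors of 276 up to 92: [1, 2, 3, 4, 6, 12, 23, 46, 69, 92]
phi values: [1, 1, 2, 2, 2, 4, 22, 22, 44, 44]
Sum = 144


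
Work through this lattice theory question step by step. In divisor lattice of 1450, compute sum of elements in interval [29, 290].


Interval [29,290] in divisors of 1450: [29, 58, 145, 290]
Sum = 522


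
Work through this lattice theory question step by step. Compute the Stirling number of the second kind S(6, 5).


S(n,k) = k*S(n-1,k) + S(n-1,k-1).
S(5,5) = 1, S(5,4) = 10
S(6,5) = 5*1 + 10 = 5 + 10
S(6,5) = 15


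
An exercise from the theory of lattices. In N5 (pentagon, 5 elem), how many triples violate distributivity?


Distributive law: a ^ (b v c) = (a ^ b) v (a ^ c).
Check all 5^3 = 125 ordered triples (a,b,c).
  e.g. a=b, b=a, c=c: lhs=b != rhs=a
  e.g. a=b, b=c, c=a: lhs=b != rhs=a
Total violating triples: 2


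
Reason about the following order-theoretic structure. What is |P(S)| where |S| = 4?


Power set = 2^n.
2^4 = 16


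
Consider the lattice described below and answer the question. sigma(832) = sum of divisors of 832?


sigma(n) = sum of divisors.
Divisors of 832: [1, 2, 4, 8, 13, 16, 26, 32, 52, 64, 104, 208, 416, 832]
Sum = 1778


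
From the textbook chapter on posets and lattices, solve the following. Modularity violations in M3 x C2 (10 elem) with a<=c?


Modular law: if a <= c then a v (b ^ c) = (a v b) ^ c.
Check all triples (a,b,c) with a <= c among 10 elements.
This lattice is modular (diamonds M_m and their chain-products are modular).
Total violating triples: 0


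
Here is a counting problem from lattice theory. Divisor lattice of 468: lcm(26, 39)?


Join=lcm.
gcd(26,39)=13
lcm=78


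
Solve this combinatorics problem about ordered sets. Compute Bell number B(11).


B(n) = number of set partitions of an n-element set.
B(n) satisfies the recurrence: B(n+1) = sum_k C(n,k)*B(k).
B(11) = 678570


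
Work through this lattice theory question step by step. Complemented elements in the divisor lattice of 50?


An element a is complemented if some b has a meet b = bottom, a join b = top.
a is complemented iff gcd(a, n/a)=1, i.e. a is a unitary divisor of 50.
Complemented elements: 1, 2, 25, 50
Count: 4


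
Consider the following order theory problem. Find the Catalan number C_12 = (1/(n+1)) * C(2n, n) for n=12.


C(n) = C(2n, n) / (n+1).
C(24, 12) = 2704156
C(12) = 2704156 / 13 = 208012


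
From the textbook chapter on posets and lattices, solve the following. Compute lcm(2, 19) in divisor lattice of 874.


In a divisor lattice, join = lcm (least common multiple).
gcd(2,19) = 1
lcm(2,19) = 2*19/gcd = 38/1 = 38


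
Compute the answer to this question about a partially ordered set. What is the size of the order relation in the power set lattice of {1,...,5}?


The order relation is {(a,b) : a <= b}, reflexive so it includes (a,a).
Examples: ({},{}), ({},{1,2}), ({},{1,2,3}), ({},{1,2,3,4}), ({},{1,2,3,4,5}), ...
Total ordered pairs: 243


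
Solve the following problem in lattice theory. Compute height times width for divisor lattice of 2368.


Height = length of longest chain minus 1; width = size of largest antichain.
A maximum chain: 1 | 37 | 74 | 148 | 296 | 592 | 1184 | 2368  (height 7).
A maximum antichain: {2, 37}  (width 2).
Product = 7 * 2 = 14


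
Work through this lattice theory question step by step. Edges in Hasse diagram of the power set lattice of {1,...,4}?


A cover relation a -< b holds when a < b with no c strictly between.
Cover relations:
  {} -< {1}
  {} -< {2}
  {} -< {3}
  {} -< {4}
  {1} -< {1,2}
  {1} -< {1,3}
  {1} -< {1,4}
  {2} -< {1,2}
  ...24 more
Total: 32


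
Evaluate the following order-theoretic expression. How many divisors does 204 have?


Divisors of 204: [1, 2, 3, 4, 6, 12, 17, 34, 51, 68, 102, 204]
Count: 12


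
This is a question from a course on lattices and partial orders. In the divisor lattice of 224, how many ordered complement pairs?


Complement pair (a,b): a meet b = bottom, a join b = top.
Here: gcd(a,b)=1 and lcm(a,b)=224, i.e. a*b=224 with a,b coprime.
Pairs found: (1,224), (7,32), (32,7), (224,1)
Total ordered pairs: 4


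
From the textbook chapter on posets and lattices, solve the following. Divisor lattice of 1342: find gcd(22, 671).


In a divisor lattice, meet = gcd (greatest common divisor).
By Euclidean algorithm or factoring: gcd(22,671) = 11


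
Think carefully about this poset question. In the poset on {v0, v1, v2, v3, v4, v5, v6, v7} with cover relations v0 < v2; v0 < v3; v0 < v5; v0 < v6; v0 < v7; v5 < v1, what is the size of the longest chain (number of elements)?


A chain is a totally ordered subset; we count the number of elements in a maximum chain.
Compute, for each element x, the size of the longest chain ending at x:
  v0: 1
  v4: 1
  v2: 2
  v3: 2
  v5: 2
  v6: 2
  ...
A maximum chain: v0 < v5 < v1
Number of elements in the longest chain: 3


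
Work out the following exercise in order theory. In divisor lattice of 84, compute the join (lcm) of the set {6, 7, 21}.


In a divisor lattice, join = lcm (least common multiple).
Compute lcm iteratively: start with first element, then lcm(current, next).
Elements: [6, 7, 21]
lcm(6,7) = 42
lcm(42,21) = 42
Final lcm = 42


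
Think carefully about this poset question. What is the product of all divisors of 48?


Divisors of 48: [1, 2, 3, 4, 6, 8, 12, 16, 24, 48]
Product = n^(d(n)/2) = 48^(10/2)
Product = 254803968


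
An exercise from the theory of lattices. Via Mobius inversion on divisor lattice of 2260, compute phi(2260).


phi(n) = n * prod_{p|n} (1 - 1/p).
Prime divisors of 2260: [2, 5, 113]
phi(2260) = 2260 * (1 - 1/2) * (1 - 1/5) * (1 - 1/113)
phi(2260) = 896


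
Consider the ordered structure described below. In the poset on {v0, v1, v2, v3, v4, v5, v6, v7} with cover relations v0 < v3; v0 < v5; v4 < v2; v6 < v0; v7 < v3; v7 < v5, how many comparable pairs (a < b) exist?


A comparable pair {a,b} has a < b or b < a in the order.
Count unordered pairs where one element is strictly below the other.
Examples: {v0,v3}, {v0,v5}, {v0,v6}, {v2,v4}, ...
Total comparable pairs: 8


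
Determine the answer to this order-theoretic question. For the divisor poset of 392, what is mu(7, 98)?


In a divisor lattice, mu(a,b) = mu(b/a) where mu is the classical Mobius function.
b/a = 98/7 = 14
Prime factorization of 14: primes [2, 7]
14 is squarefree with 2 prime factor(s), so mu(14) = (-1)^2 = 1


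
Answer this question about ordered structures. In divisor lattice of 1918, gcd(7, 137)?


Meet=gcd.
gcd(7,137)=1


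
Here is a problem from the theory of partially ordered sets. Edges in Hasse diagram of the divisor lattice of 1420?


A cover relation a -< b holds when a < b with no c strictly between.
Cover relations:
  1 -< 2
  1 -< 5
  1 -< 71
  2 -< 4
  2 -< 10
  2 -< 142
  4 -< 20
  4 -< 284
  ...12 more
Total: 20


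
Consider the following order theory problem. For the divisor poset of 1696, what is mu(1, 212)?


In a divisor lattice, mu(a,b) = mu(b/a) where mu is the classical Mobius function.
b/a = 212/1 = 212
Prime factorization of 212: primes [2, 53]
212 is not squarefree, so mu(212) = 0


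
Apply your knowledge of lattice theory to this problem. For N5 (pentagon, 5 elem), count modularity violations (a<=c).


Modular law: if a <= c then a v (b ^ c) = (a v b) ^ c.
Check all triples (a,b,c) with a <= c among 5 elements.
  e.g. a=a, b=c, c=b: lhs=a != rhs=b
Total violating triples: 1


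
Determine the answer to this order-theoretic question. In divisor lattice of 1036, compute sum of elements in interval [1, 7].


Interval [1,7] in divisors of 1036: [1, 7]
Sum = 8


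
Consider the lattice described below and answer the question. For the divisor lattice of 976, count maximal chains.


A maximal chain goes from the minimum element to a maximal element via cover relations.
Counting all min-to-max paths in the cover graph.
Total maximal chains: 5


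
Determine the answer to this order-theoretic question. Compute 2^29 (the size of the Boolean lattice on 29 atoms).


Power set = 2^n.
2^29 = 536870912


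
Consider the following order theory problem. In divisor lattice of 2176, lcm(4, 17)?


Join=lcm.
gcd(4,17)=1
lcm=68


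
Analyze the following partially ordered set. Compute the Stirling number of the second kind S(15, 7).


S(n,k) = k*S(n-1,k) + S(n-1,k-1).
S(14,7) = 49329280, S(14,6) = 63436373
S(15,7) = 7*49329280 + 63436373 = 345304960 + 63436373
S(15,7) = 408741333


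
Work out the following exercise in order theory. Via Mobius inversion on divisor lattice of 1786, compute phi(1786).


phi(n) = n * prod_{p|n} (1 - 1/p).
Prime divisors of 1786: [2, 19, 47]
phi(1786) = 1786 * (1 - 1/2) * (1 - 1/19) * (1 - 1/47)
phi(1786) = 828


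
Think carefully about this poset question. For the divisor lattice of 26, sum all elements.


sigma(n) = sum of divisors.
Divisors of 26: [1, 2, 13, 26]
Sum = 42


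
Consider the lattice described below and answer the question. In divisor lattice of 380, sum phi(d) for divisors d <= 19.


Divisors of 380 up to 19: [1, 2, 4, 5, 10, 19]
phi values: [1, 1, 2, 4, 4, 18]
Sum = 30


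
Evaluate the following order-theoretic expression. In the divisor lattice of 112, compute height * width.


Height = length of longest chain minus 1; width = size of largest antichain.
A maximum chain: 1 | 7 | 14 | 28 | 56 | 112  (height 5).
A maximum antichain: {2, 7}  (width 2).
Product = 5 * 2 = 10


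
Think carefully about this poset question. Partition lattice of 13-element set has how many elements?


B(n) = number of set partitions of an n-element set.
B(n) satisfies the recurrence: B(n+1) = sum_k C(n,k)*B(k).
B(13) = 27644437


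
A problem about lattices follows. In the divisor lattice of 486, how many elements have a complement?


An element a is complemented if some b has a meet b = bottom, a join b = top.
a is complemented iff gcd(a, n/a)=1, i.e. a is a unitary divisor of 486.
Complemented elements: 1, 2, 243, 486
Count: 4


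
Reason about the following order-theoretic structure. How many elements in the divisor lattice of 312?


Divisors of 312: [1, 2, 3, 4, 6, 8, 12, 13, 24, 26, 39, 52, 78, 104, 156, 312]
Count: 16


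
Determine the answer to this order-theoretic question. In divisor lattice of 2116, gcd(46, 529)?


Meet=gcd.
gcd(46,529)=23


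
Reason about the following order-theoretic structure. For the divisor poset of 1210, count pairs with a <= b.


The order relation is {(a,b) : a <= b}, reflexive so it includes (a,a).
Examples: (1,1), (1,10), (1,11), (1,110), (1,121), ...
Total ordered pairs: 54


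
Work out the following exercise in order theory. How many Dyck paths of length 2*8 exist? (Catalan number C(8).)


C(n) = C(2n, n) / (n+1).
C(16, 8) = 12870
C(8) = 12870 / 9 = 1430


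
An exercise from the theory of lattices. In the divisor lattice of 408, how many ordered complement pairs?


Complement pair (a,b): a meet b = bottom, a join b = top.
Here: gcd(a,b)=1 and lcm(a,b)=408, i.e. a*b=408 with a,b coprime.
Pairs found: (1,408), (3,136), (8,51), (17,24), ... (4 more)
Total ordered pairs: 8


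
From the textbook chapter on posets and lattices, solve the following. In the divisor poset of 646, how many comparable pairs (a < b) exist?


A comparable pair {a,b} has a < b or b < a in the order.
Count unordered pairs where one element is strictly below the other.
Examples: {1,2}, {1,17}, {1,19}, {1,34}, ...
Total comparable pairs: 19


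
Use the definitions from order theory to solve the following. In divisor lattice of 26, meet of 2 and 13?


In a divisor lattice, meet = gcd (greatest common divisor).
By Euclidean algorithm or factoring: gcd(2,13) = 1


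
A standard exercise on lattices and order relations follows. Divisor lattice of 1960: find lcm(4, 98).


In a divisor lattice, join = lcm (least common multiple).
gcd(4,98) = 2
lcm(4,98) = 4*98/gcd = 392/2 = 196


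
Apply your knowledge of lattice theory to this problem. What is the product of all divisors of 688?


Divisors of 688: [1, 2, 4, 8, 16, 43, 86, 172, 344, 688]
Product = n^(d(n)/2) = 688^(10/2)
Product = 154149525127168


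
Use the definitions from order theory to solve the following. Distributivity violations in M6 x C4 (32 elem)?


Distributive law: a ^ (b v c) = (a ^ b) v (a ^ c).
Check all 32^3 = 32768 ordered triples (a,b,c).
  e.g. a=(a1,0), b=(a2,0), c=(a3,0): lhs=(a1,0) != rhs=(0,0)
  e.g. a=(a1,0), b=(a2,0), c=(a3,1): lhs=(a1,0) != rhs=(0,0)
Total violating triples: 7680


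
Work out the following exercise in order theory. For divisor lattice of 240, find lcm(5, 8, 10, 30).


In a divisor lattice, join = lcm (least common multiple).
Compute lcm iteratively: start with first element, then lcm(current, next).
Elements: [5, 8, 10, 30]
lcm(5,8) = 40
lcm(40,10) = 40
lcm(40,30) = 120
Final lcm = 120


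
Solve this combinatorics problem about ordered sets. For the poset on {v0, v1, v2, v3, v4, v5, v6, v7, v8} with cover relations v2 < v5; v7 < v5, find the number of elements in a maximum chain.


A chain is a totally ordered subset; we count the number of elements in a maximum chain.
Compute, for each element x, the size of the longest chain ending at x:
  v0: 1
  v1: 1
  v2: 1
  v3: 1
  v4: 1
  v6: 1
  ...
A maximum chain: v2 < v5
Number of elements in the longest chain: 2


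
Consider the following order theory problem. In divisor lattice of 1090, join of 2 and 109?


In a divisor lattice, join = lcm (least common multiple).
gcd(2,109) = 1
lcm(2,109) = 2*109/gcd = 218/1 = 218


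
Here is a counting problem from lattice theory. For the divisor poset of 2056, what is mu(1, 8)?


In a divisor lattice, mu(a,b) = mu(b/a) where mu is the classical Mobius function.
b/a = 8/1 = 8
Prime factorization of 8: primes [2]
8 is not squarefree, so mu(8) = 0


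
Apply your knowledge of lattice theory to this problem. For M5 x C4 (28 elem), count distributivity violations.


Distributive law: a ^ (b v c) = (a ^ b) v (a ^ c).
Check all 28^3 = 21952 ordered triples (a,b,c).
  e.g. a=(a1,0), b=(a2,0), c=(a3,0): lhs=(a1,0) != rhs=(0,0)
  e.g. a=(a1,0), b=(a2,0), c=(a3,1): lhs=(a1,0) != rhs=(0,0)
Total violating triples: 3840


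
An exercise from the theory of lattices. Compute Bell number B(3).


B(n) = number of set partitions of an n-element set.
B(n) satisfies the recurrence: B(n+1) = sum_k C(n,k)*B(k).
B(3) = 5


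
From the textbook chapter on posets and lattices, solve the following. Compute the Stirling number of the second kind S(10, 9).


S(n,k) = k*S(n-1,k) + S(n-1,k-1).
S(9,9) = 1, S(9,8) = 36
S(10,9) = 9*1 + 36 = 9 + 36
S(10,9) = 45


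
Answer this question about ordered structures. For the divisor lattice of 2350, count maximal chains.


A maximal chain goes from the minimum element to a maximal element via cover relations.
Counting all min-to-max paths in the cover graph.
Total maximal chains: 12


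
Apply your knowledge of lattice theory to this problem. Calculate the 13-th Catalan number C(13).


C(n) = C(2n, n) / (n+1).
C(26, 13) = 10400600
C(13) = 10400600 / 14 = 742900


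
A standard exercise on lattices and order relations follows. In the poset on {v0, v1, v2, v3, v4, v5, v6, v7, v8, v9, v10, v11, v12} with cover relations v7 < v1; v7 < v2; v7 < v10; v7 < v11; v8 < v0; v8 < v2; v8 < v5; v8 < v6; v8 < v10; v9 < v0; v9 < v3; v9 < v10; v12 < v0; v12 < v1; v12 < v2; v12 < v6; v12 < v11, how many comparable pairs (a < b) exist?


A comparable pair {a,b} has a < b or b < a in the order.
Count unordered pairs where one element is strictly below the other.
Examples: {v0,v8}, {v0,v9}, {v0,v12}, {v1,v7}, ...
Total comparable pairs: 17


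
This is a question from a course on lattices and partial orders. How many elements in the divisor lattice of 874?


Divisors of 874: [1, 2, 19, 23, 38, 46, 437, 874]
Count: 8


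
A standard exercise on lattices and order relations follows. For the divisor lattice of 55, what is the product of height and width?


Height = length of longest chain minus 1; width = size of largest antichain.
A maximum chain: 1 | 11 | 55  (height 2).
A maximum antichain: {5, 11}  (width 2).
Product = 2 * 2 = 4


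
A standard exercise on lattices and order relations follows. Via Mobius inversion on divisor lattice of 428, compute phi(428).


phi(n) = n * prod_{p|n} (1 - 1/p).
Prime divisors of 428: [2, 107]
phi(428) = 428 * (1 - 1/2) * (1 - 1/107)
phi(428) = 212


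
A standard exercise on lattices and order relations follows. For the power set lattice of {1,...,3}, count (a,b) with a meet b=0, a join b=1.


Complement pair (a,b): a meet b = bottom, a join b = top.
Here: A intersect B = {} and A union B = {1,...,3}.
Pairs found: ({},{1,2,3}), ({1},{2,3}), ({2},{1,3}), ({3},{1,2}), ... (4 more)
Total ordered pairs: 8


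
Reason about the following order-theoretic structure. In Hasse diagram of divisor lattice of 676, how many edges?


A cover relation a -< b holds when a < b with no c strictly between.
Cover relations:
  1 -< 2
  1 -< 13
  2 -< 4
  2 -< 26
  4 -< 52
  13 -< 26
  13 -< 169
  26 -< 52
  ...4 more
Total: 12


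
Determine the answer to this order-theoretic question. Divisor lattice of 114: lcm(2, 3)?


Join=lcm.
gcd(2,3)=1
lcm=6


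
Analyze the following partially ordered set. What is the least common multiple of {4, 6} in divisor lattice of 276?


In a divisor lattice, join = lcm (least common multiple).
Compute lcm iteratively: start with first element, then lcm(current, next).
Elements: [4, 6]
lcm(4,6) = 12
Final lcm = 12


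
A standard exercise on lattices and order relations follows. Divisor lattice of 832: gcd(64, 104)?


Meet=gcd.
gcd(64,104)=8


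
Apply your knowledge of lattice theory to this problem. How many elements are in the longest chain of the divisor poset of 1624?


A chain is a totally ordered subset; we count the number of elements in a maximum chain.
Compute, for each element x, the size of the longest chain ending at x:
  1: 1
  2: 2
  7: 2
  29: 2
  4: 3
  8: 4
  ...
A maximum chain: 1 < 2 < 4 < 8 < 56 < 1624
Number of elements in the longest chain: 6


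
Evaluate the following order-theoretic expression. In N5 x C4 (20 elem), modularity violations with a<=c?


Modular law: if a <= c then a v (b ^ c) = (a v b) ^ c.
Check all triples (a,b,c) with a <= c among 20 elements.
  e.g. a=(a,0), b=(c,0), c=(b,0): lhs=(a,0) != rhs=(b,0)
  e.g. a=(a,0), b=(c,1), c=(b,0): lhs=(a,0) != rhs=(b,0)
Total violating triples: 40


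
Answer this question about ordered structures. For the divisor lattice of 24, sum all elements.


sigma(n) = sum of divisors.
Divisors of 24: [1, 2, 3, 4, 6, 8, 12, 24]
Sum = 60


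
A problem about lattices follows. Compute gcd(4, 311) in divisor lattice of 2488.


In a divisor lattice, meet = gcd (greatest common divisor).
By Euclidean algorithm or factoring: gcd(4,311) = 1


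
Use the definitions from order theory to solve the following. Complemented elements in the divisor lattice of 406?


An element a is complemented if some b has a meet b = bottom, a join b = top.
a is complemented iff gcd(a, n/a)=1, i.e. a is a unitary divisor of 406.
Complemented elements: 1, 2, 7, 14, 29, 58, ... (2 more)
Count: 8


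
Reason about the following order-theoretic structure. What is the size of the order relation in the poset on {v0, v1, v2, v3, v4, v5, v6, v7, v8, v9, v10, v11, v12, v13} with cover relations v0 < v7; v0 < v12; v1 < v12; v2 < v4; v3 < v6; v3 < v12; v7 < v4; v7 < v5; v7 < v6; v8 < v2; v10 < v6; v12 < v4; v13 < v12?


The order relation is {(a,b) : a <= b}, reflexive so it includes (a,a).
Examples: (v0,v0), (v0,v12), (v0,v4), (v0,v5), (v0,v6), ...
Total ordered pairs: 34


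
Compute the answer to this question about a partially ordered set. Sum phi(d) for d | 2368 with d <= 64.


Divisors of 2368 up to 64: [1, 2, 4, 8, 16, 32, 37, 64]
phi values: [1, 1, 2, 4, 8, 16, 36, 32]
Sum = 100


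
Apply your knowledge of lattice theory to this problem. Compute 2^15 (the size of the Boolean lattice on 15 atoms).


Power set = 2^n.
2^15 = 32768


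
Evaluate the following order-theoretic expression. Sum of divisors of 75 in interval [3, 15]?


Interval [3,15] in divisors of 75: [3, 15]
Sum = 18


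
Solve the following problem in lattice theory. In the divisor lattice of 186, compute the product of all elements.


Divisors of 186: [1, 2, 3, 6, 31, 62, 93, 186]
Product = n^(d(n)/2) = 186^(8/2)
Product = 1196883216


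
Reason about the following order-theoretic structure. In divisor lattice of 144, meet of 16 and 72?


In a divisor lattice, meet = gcd (greatest common divisor).
By Euclidean algorithm or factoring: gcd(16,72) = 8


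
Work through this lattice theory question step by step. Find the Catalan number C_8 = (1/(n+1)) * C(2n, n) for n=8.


C(n) = C(2n, n) / (n+1).
C(16, 8) = 12870
C(8) = 12870 / 9 = 1430


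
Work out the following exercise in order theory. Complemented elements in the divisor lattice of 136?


An element a is complemented if some b has a meet b = bottom, a join b = top.
a is complemented iff gcd(a, n/a)=1, i.e. a is a unitary divisor of 136.
Complemented elements: 1, 8, 17, 136
Count: 4


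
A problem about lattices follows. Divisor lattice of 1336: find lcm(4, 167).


In a divisor lattice, join = lcm (least common multiple).
gcd(4,167) = 1
lcm(4,167) = 4*167/gcd = 668/1 = 668


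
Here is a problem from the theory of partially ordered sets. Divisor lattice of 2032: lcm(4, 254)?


Join=lcm.
gcd(4,254)=2
lcm=508


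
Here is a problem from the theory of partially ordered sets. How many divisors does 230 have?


Divisors of 230: [1, 2, 5, 10, 23, 46, 115, 230]
Count: 8


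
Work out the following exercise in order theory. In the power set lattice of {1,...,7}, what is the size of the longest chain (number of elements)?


A chain is a totally ordered subset; we count the number of elements in a maximum chain.
Compute, for each element x, the size of the longest chain ending at x:
  {}: 1
  {1}: 2
  {2}: 2
  {3}: 2
  {4}: 2
  {5}: 2
  ...
A maximum chain: {} < {1} < {1,2} < {1,2,3} < {1,2,3,4} < {1,2,3,4,5} < {1,2,3,4,5,6} < {1,2,3,4,5,6,7}
Number of elements in the longest chain: 8


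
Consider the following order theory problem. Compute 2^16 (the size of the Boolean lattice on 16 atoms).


Power set = 2^n.
2^16 = 65536


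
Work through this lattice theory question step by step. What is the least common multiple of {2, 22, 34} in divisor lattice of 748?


In a divisor lattice, join = lcm (least common multiple).
Compute lcm iteratively: start with first element, then lcm(current, next).
Elements: [2, 22, 34]
lcm(2,22) = 22
lcm(22,34) = 374
Final lcm = 374


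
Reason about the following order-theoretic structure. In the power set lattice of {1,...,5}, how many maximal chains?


A maximal chain goes from the minimum element to a maximal element via cover relations.
Counting all min-to-max paths in the cover graph.
Total maximal chains: 120


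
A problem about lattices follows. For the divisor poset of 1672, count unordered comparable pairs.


A comparable pair {a,b} has a < b or b < a in the order.
Count unordered pairs where one element is strictly below the other.
Examples: {1,2}, {1,4}, {1,8}, {1,11}, ...
Total comparable pairs: 74


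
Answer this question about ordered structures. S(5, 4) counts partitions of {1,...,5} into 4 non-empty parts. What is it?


S(n,k) = k*S(n-1,k) + S(n-1,k-1).
S(4,4) = 1, S(4,3) = 6
S(5,4) = 4*1 + 6 = 4 + 6
S(5,4) = 10


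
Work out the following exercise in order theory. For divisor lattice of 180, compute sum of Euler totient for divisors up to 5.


Divisors of 180 up to 5: [1, 2, 3, 4, 5]
phi values: [1, 1, 2, 2, 4]
Sum = 10


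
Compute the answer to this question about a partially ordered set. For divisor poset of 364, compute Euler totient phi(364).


phi(n) = n * prod_{p|n} (1 - 1/p).
Prime divisors of 364: [2, 7, 13]
phi(364) = 364 * (1 - 1/2) * (1 - 1/7) * (1 - 1/13)
phi(364) = 144


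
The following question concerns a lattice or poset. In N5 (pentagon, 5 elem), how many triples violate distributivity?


Distributive law: a ^ (b v c) = (a ^ b) v (a ^ c).
Check all 5^3 = 125 ordered triples (a,b,c).
  e.g. a=b, b=a, c=c: lhs=b != rhs=a
  e.g. a=b, b=c, c=a: lhs=b != rhs=a
Total violating triples: 2


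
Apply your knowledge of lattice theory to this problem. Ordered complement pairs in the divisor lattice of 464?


Complement pair (a,b): a meet b = bottom, a join b = top.
Here: gcd(a,b)=1 and lcm(a,b)=464, i.e. a*b=464 with a,b coprime.
Pairs found: (1,464), (16,29), (29,16), (464,1)
Total ordered pairs: 4


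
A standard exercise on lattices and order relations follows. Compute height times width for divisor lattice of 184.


Height = length of longest chain minus 1; width = size of largest antichain.
A maximum chain: 1 | 23 | 46 | 92 | 184  (height 4).
A maximum antichain: {2, 23}  (width 2).
Product = 4 * 2 = 8


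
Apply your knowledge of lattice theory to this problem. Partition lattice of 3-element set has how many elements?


B(n) = number of set partitions of an n-element set.
B(n) satisfies the recurrence: B(n+1) = sum_k C(n,k)*B(k).
B(3) = 5


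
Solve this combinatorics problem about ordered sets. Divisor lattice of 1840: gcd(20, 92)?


Meet=gcd.
gcd(20,92)=4


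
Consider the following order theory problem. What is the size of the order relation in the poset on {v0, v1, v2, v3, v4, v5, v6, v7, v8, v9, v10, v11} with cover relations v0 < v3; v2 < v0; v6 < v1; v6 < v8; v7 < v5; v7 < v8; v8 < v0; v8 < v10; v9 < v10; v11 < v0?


The order relation is {(a,b) : a <= b}, reflexive so it includes (a,a).
Examples: (v0,v0), (v0,v3), (v1,v1), (v10,v10), (v11,v0), ...
Total ordered pairs: 31


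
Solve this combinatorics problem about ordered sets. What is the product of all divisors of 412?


Divisors of 412: [1, 2, 4, 103, 206, 412]
Product = n^(d(n)/2) = 412^(6/2)
Product = 69934528


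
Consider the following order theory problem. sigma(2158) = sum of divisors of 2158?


sigma(n) = sum of divisors.
Divisors of 2158: [1, 2, 13, 26, 83, 166, 1079, 2158]
Sum = 3528


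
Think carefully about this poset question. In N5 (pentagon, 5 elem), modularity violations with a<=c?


Modular law: if a <= c then a v (b ^ c) = (a v b) ^ c.
Check all triples (a,b,c) with a <= c among 5 elements.
  e.g. a=a, b=c, c=b: lhs=a != rhs=b
Total violating triples: 1


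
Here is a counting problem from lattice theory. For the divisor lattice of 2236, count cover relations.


A cover relation a -< b holds when a < b with no c strictly between.
Cover relations:
  1 -< 2
  1 -< 13
  1 -< 43
  2 -< 4
  2 -< 26
  2 -< 86
  4 -< 52
  4 -< 172
  ...12 more
Total: 20


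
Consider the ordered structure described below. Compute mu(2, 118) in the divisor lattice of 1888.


In a divisor lattice, mu(a,b) = mu(b/a) where mu is the classical Mobius function.
b/a = 118/2 = 59
Prime factorization of 59: primes [59]
59 is squarefree with 1 prime factor(s), so mu(59) = (-1)^1 = -1


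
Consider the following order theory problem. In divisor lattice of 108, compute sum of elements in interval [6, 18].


Interval [6,18] in divisors of 108: [6, 18]
Sum = 24


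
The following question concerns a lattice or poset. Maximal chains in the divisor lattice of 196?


A maximal chain goes from the minimum element to a maximal element via cover relations.
Counting all min-to-max paths in the cover graph.
Total maximal chains: 6


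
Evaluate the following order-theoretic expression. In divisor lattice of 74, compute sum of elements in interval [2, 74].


Interval [2,74] in divisors of 74: [2, 74]
Sum = 76


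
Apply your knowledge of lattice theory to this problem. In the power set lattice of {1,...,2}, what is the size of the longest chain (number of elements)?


A chain is a totally ordered subset; we count the number of elements in a maximum chain.
Compute, for each element x, the size of the longest chain ending at x:
  {}: 1
  {1}: 2
  {2}: 2
  {1,2}: 3
A maximum chain: {} < {1} < {1,2}
Number of elements in the longest chain: 3


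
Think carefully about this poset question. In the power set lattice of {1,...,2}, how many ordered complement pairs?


Complement pair (a,b): a meet b = bottom, a join b = top.
Here: A intersect B = {} and A union B = {1,...,2}.
Pairs found: ({},{1,2}), ({1},{2}), ({2},{1}), ({1,2},{})
Total ordered pairs: 4


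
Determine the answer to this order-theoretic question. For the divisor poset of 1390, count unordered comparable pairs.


A comparable pair {a,b} has a < b or b < a in the order.
Count unordered pairs where one element is strictly below the other.
Examples: {1,2}, {1,5}, {1,10}, {1,139}, ...
Total comparable pairs: 19


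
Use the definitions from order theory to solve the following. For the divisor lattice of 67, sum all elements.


sigma(n) = sum of divisors.
Divisors of 67: [1, 67]
Sum = 68


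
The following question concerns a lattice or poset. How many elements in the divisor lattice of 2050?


Divisors of 2050: [1, 2, 5, 10, 25, 41, 50, 82, 205, 410, 1025, 2050]
Count: 12


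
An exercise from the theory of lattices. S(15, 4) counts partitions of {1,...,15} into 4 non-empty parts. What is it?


S(n,k) = k*S(n-1,k) + S(n-1,k-1).
S(14,4) = 10391745, S(14,3) = 788970
S(15,4) = 4*10391745 + 788970 = 41566980 + 788970
S(15,4) = 42355950


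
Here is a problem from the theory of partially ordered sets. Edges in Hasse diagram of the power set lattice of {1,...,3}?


A cover relation a -< b holds when a < b with no c strictly between.
Cover relations:
  {} -< {1}
  {} -< {2}
  {} -< {3}
  {1} -< {1,2}
  {1} -< {1,3}
  {2} -< {1,2}
  {2} -< {2,3}
  {3} -< {1,3}
  ...4 more
Total: 12


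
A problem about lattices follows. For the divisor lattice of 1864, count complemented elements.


An element a is complemented if some b has a meet b = bottom, a join b = top.
a is complemented iff gcd(a, n/a)=1, i.e. a is a unitary divisor of 1864.
Complemented elements: 1, 8, 233, 1864
Count: 4


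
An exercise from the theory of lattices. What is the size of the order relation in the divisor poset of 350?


The order relation is {(a,b) : a <= b}, reflexive so it includes (a,a).
Examples: (1,1), (1,10), (1,14), (1,175), (1,2), ...
Total ordered pairs: 54


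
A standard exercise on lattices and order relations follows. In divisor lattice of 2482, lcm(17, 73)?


Join=lcm.
gcd(17,73)=1
lcm=1241


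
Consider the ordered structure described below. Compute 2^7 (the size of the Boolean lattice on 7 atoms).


Power set = 2^n.
2^7 = 128


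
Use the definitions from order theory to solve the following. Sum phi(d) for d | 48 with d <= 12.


Divisors of 48 up to 12: [1, 2, 3, 4, 6, 8, 12]
phi values: [1, 1, 2, 2, 2, 4, 4]
Sum = 16


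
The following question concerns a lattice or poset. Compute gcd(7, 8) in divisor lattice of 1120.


In a divisor lattice, meet = gcd (greatest common divisor).
By Euclidean algorithm or factoring: gcd(7,8) = 1


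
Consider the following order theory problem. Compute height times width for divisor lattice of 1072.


Height = length of longest chain minus 1; width = size of largest antichain.
A maximum chain: 1 | 67 | 134 | 268 | 536 | 1072  (height 5).
A maximum antichain: {2, 67}  (width 2).
Product = 5 * 2 = 10


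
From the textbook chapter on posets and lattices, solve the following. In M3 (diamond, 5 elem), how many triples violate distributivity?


Distributive law: a ^ (b v c) = (a ^ b) v (a ^ c).
Check all 5^3 = 125 ordered triples (a,b,c).
  e.g. a=a1, b=a2, c=a3: lhs=a1 != rhs=0
  e.g. a=a1, b=a3, c=a2: lhs=a1 != rhs=0
Total violating triples: 6


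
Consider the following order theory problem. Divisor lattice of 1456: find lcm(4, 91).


In a divisor lattice, join = lcm (least common multiple).
gcd(4,91) = 1
lcm(4,91) = 4*91/gcd = 364/1 = 364


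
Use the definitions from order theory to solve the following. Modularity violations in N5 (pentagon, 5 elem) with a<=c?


Modular law: if a <= c then a v (b ^ c) = (a v b) ^ c.
Check all triples (a,b,c) with a <= c among 5 elements.
  e.g. a=a, b=c, c=b: lhs=a != rhs=b
Total violating triples: 1


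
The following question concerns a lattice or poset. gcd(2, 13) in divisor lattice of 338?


Meet=gcd.
gcd(2,13)=1


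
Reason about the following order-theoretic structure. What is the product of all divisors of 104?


Divisors of 104: [1, 2, 4, 8, 13, 26, 52, 104]
Product = n^(d(n)/2) = 104^(8/2)
Product = 116985856


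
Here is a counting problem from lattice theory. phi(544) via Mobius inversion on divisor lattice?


phi(n) = n * prod_{p|n} (1 - 1/p).
Prime divisors of 544: [2, 17]
phi(544) = 544 * (1 - 1/2) * (1 - 1/17)
phi(544) = 256


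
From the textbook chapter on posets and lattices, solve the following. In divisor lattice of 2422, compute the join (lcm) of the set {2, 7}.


In a divisor lattice, join = lcm (least common multiple).
Compute lcm iteratively: start with first element, then lcm(current, next).
Elements: [2, 7]
lcm(2,7) = 14
Final lcm = 14


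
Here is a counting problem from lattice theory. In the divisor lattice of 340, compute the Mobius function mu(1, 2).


In a divisor lattice, mu(a,b) = mu(b/a) where mu is the classical Mobius function.
b/a = 2/1 = 2
Prime factorization of 2: primes [2]
2 is squarefree with 1 prime factor(s), so mu(2) = (-1)^1 = -1


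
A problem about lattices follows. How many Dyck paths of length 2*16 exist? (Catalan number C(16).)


C(n) = C(2n, n) / (n+1).
C(32, 16) = 601080390
C(16) = 601080390 / 17 = 35357670


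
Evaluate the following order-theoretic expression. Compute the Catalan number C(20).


C(n) = C(2n, n) / (n+1).
C(40, 20) = 137846528820
C(20) = 137846528820 / 21 = 6564120420


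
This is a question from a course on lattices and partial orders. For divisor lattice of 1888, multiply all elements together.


Divisors of 1888: [1, 2, 4, 8, 16, 32, 59, 118, 236, 472, 944, 1888]
Product = n^(d(n)/2) = 1888^(12/2)
Product = 45291003128980701184


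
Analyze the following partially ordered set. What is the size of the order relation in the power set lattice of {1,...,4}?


The order relation is {(a,b) : a <= b}, reflexive so it includes (a,a).
Examples: ({},{}), ({},{1,2}), ({},{1,2,3}), ({},{1,2,3,4}), ({},{1,2,4}), ...
Total ordered pairs: 81


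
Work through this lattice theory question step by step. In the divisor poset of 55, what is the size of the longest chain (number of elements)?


A chain is a totally ordered subset; we count the number of elements in a maximum chain.
Compute, for each element x, the size of the longest chain ending at x:
  1: 1
  5: 2
  11: 2
  55: 3
A maximum chain: 1 < 5 < 55
Number of elements in the longest chain: 3
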